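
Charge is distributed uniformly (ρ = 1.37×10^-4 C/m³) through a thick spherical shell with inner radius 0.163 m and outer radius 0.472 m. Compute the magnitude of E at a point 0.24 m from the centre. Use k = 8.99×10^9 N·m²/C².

Use a concentric Gaussian sphere at r = 0.24 m (within the shell material, 0.163 m < r < 0.472 m).
Enclosed charge is the volume from a to r: Q_enc = (4π/3)ρ(r³ − a³) = 5.448×10^-6 C.
Since E is radial and uniform over the Gaussian sphere, Φ = E·4πr² = Q_enc/ε₀.
E = k|Q_enc|/r² = (8.99×10^9)(5.448×10^-6)/(0.24)² = 8.50×10^5 N/C.

E = 8.50×10^5 N/C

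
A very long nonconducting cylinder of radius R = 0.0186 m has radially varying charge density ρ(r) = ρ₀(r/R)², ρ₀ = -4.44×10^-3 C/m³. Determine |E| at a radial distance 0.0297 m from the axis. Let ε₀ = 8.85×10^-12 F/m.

E ≈ 1.46×10^6 N/C

Choose a coaxial cylinder of radius r = 0.0297 m (arbitrary length L) as the Gaussian surface (r > R, full charge per length enclosed).
λ_enc = 2π ∫₀^R ρ₀(r'/R)^2 r' dr' = 2πρ₀R²/4 = -2.413×10^-6 C/m.
Applying ∮E·dA = Q_enc/ε₀ with the end caps contributing no flux:
E = |λ_enc|/(2πε₀r) = (2.413e-6)/(2π·8.85×10^-12·0.0297) = 1.46e6 N/C.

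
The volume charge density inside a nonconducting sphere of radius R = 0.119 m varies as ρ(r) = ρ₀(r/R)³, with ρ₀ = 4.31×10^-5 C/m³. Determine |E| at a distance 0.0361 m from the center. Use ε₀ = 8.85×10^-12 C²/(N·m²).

E = 818 V/m

By spherical symmetry E is radial; choose a Gaussian sphere of radius r = 0.0361 m (r < R).
Integrate the density: Q_enc = 4π ∫₀^r ρ₀(r'/R)^3 r'² dr' = 4πρ₀ r^6/(6·R³) = 1.186×10^-10 C.
Gauss's law: E·4πr² = Q_enc/ε₀.
E = |Q_enc|/(4πε₀r²) = (1.186×10^-10)/(4π·8.85×10^-12·(0.0361)²) = 818 N/C.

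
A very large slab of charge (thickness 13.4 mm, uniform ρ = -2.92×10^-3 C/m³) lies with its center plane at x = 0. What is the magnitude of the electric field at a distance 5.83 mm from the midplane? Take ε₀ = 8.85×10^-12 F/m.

|E| = 1.92e6 N/C

By symmetry E is perpendicular to the slab. A Gaussian pillbox from −5.83 mm to +5.83 mm (face area A) lies entirely within the slab.
Q_enc = ρ·(2x)·A and flux = 2EA, so 2EA = 2ρxA/ε₀ ⇒ E = |ρ|x/ε₀.
E = (2.92e-3)(0.00583)/(8.85×10^-12) = 1.92×10^6 N/C.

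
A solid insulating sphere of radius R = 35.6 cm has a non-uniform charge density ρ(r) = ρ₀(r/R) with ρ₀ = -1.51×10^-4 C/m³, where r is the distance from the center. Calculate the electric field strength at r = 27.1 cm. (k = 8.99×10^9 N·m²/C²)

E = 8.80e5 V/m

Take a concentric spherical Gaussian surface of radius r = 27.1 cm (r < R).
Integrate the density: Q_enc = 4π ∫₀^r ρ₀(r'/R)^1 r'² dr' = 4πρ₀ r^4/(4·R) = -7.187×10^-6 C.
By Gauss's law, ∮E·dA = E·4πr² = Q_enc/ε₀.
E = k|Q_enc|/r² = (8.99×10^9)(7.187×10^-6)/(0.271)² = 8.80×10^5 N/C.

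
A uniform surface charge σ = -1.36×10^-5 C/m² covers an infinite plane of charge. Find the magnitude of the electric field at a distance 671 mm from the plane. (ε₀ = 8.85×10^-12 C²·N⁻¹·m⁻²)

Choose a cylindrical pillbox piercing the sheet, end faces (area A) parallel to it.
Flux Φ = 2EA and Q_enc = σA, so 2EA = σA/ε₀ ⇒ E = |σ|/(2ε₀), independent of distance.
E = |σ|/(2ε₀) = (1.36×10^-5)/(2·8.85×10^-12) = 7.68×10^5 N/C.

E ≈ 7.68×10^5 N/C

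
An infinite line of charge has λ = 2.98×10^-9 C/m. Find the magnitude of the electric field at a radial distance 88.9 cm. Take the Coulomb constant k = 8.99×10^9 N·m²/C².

Choose a coaxial cylinder of radius r = 88.9 cm (arbitrary length L) as the Gaussian surface.
Q_enc = λL, so λ_enc = 2.98×10^-9 C/m.
By Gauss's law (flux through the curved wall only), E·2πrL = λ_enc L/ε₀.
E = 2k|λ_enc|/r = 2(8.99×10^9)(2.98e-9)/(0.889) = 60.3 N/C.

E ≈ 60.3 N/C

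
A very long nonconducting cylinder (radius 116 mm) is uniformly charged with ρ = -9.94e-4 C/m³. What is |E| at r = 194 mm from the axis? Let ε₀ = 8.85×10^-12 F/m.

E = 3.90×10^6 N/C

Choose a coaxial cylinder of radius r = 194 mm (arbitrary length L) as the Gaussian surface (r > 116 mm, full cross-section enclosed).
λ_enc = ρ·πR² = (-9.94×10^-4)π(0.116)² = -4.202×10^-5 C/m.
Gauss's law: E·2πrL = λ_enc L/ε₀.
E = |λ_enc|/(2πε₀r) = (4.202×10^-5)/(2π·8.85×10^-12·0.194) = 3.90×10^6 N/C.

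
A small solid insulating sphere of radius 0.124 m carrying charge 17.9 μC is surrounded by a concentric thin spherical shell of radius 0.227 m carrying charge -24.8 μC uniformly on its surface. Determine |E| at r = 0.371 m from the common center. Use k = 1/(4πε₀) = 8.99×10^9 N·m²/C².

E = 4.51×10^5 N/C

Use a concentric Gaussian sphere at r = 0.371 m (r > 0.227 m, enclosing both).
Q_enc = (17.9 μC) + (-24.8 μC) = -6.90e-6 C.
Gauss's law: E·4πr² = Q_enc/ε₀.
E = k|Q_enc|/r² = (8.99×10^9)(6.90×10^-6)/(0.371)² = 4.51e5 N/C.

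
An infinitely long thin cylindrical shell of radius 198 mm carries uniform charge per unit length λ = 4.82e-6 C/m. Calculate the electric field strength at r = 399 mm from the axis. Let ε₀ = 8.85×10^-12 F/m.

Coaxial Gaussian cylinder, radius r = 399 mm, length L (r > 198 mm).
The full line charge is enclosed: λ_enc = 4.82e-6 C/m.
Applying ∮E·dA = Q_enc/ε₀ with the end caps contributing no flux:
E = |λ_enc|/(2πε₀r) = (4.82×10^-6)/(2π·8.85×10^-12·0.399) = 2.17e5 N/C.

2.17×10^5 V/m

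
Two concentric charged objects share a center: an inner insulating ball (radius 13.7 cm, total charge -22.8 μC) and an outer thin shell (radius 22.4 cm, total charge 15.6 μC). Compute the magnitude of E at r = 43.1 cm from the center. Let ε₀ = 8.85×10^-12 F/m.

|E| ≈ 3.49e5 V/m

Symmetry ⇒ E = E(r) r̂. Gaussian sphere of radius r = 43.1 cm (r > 22.4 cm, enclosing both).
Q_enc = (-22.8 μC) + (15.6 μC) = -7.20×10^-6 C.
Since E is radial and uniform over the Gaussian sphere, Φ = E·4πr² = Q_enc/ε₀.
E = |Q_enc|/(4πε₀r²) = (7.20e-6)/(4π·8.85×10^-12·(0.431)²) = 3.49×10^5 N/C.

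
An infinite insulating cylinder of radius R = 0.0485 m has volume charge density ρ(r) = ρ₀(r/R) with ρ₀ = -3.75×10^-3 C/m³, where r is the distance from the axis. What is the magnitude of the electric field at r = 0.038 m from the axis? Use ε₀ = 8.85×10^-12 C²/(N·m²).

Choose a coaxial cylinder of radius r = 0.038 m (arbitrary length L) as the Gaussian surface (r < R).
Integrating ρ over the cross-section to radius r: λ_enc = (2πρ₀/R) ∫₀^r r'^2 dr' = 2πρ₀ r^3/(3·R) = -8.886e-6 C/m.
Gauss's law: E·2πrL = λ_enc L/ε₀.
E = |λ_enc|/(2πε₀r) = (8.886e-6)/(2π·8.85×10^-12·0.038) = 4.21e6 N/C.

|E| = 4.21×10^6 N/C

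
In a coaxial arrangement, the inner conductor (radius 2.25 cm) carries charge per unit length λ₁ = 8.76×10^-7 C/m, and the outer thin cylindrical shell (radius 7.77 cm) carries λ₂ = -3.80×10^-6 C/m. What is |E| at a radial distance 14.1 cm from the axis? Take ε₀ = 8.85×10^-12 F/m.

Coaxial Gaussian cylinder, radius r = 14.1 cm, length L (r > 7.77 cm, enclosing both).
λ_enc = λ₁ + λ₂ = (8.76×10^-7) + (-3.80e-6) = -2.924×10^-6 C/m.
Gauss's law: E·2πrL = λ_enc L/ε₀.
E = |λ_enc|/(2πε₀r) = (2.924e-6)/(2π·8.85×10^-12·0.141) = 3.73e5 N/C.

E ≈ 3.73×10^5 N/C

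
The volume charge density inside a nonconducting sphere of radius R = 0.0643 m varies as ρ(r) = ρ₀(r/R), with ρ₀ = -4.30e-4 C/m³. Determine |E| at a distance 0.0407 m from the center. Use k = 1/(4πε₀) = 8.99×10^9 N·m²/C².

|E| ≈ 3.13×10^5 N/C

Symmetry ⇒ E = E(r) r̂. Gaussian sphere of radius r = 0.0407 m (r < R).
Integrate the density: Q_enc = 4π ∫₀^r ρ₀(r'/R)^1 r'² dr' = 4πρ₀ r^4/(4·R) = -5.765×10^-8 C.
Gauss's law: E·4πr² = Q_enc/ε₀.
E = k|Q_enc|/r² = (8.99×10^9)(5.765×10^-8)/(0.0407)² = 3.13e5 N/C.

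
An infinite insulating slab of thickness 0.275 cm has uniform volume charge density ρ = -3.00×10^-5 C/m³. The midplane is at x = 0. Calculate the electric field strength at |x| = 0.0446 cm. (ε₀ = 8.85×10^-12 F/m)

By symmetry E is perpendicular to the slab. A Gaussian pillbox from −0.0446 cm to +0.0446 cm (face area A) lies entirely within the slab.
Q_enc = ρ·(2x)·A and flux = 2EA, so 2EA = 2ρxA/ε₀ ⇒ E = |ρ|x/ε₀.
E = (3.00e-5)(0.000446)/(8.85×10^-12) = 1.51e3 N/C.

|E| = 1.51e3 V/m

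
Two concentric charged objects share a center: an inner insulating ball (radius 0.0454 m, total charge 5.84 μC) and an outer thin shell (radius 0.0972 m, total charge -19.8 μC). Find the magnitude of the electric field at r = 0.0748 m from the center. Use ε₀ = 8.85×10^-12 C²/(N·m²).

9.39×10^6 V/m

Symmetry ⇒ E = E(r) r̂. Gaussian sphere of radius r = 0.0748 m (between the bodies, 0.0454 m < r < 0.0972 m).
Only the inner charge is enclosed; the outer shell contributes nothing inside itself. Q_enc = 5.84 μC = 5.84×10^-6 C.
Since E is radial and uniform over the Gaussian sphere, Φ = E·4πr² = Q_enc/ε₀.
E = |Q_enc|/(4πε₀r²) = (5.84×10^-6)/(4π·8.85×10^-12·(0.0748)²) = 9.39e6 N/C.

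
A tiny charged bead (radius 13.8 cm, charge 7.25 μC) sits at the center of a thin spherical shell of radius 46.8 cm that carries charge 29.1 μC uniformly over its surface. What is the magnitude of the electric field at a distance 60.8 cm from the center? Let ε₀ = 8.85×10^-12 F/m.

Symmetry ⇒ E = E(r) r̂. Gaussian sphere of radius r = 60.8 cm (r > 46.8 cm, enclosing both).
Q_enc = (7.25 μC) + (29.1 μC) = 3.635e-5 C.
By Gauss's law, ∮E·dA = E·4πr² = Q_enc/ε₀.
E = |Q_enc|/(4πε₀r²) = (3.635e-5)/(4π·8.85×10^-12·(0.608)²) = 8.84×10^5 N/C.

|E| = 8.84e5 N/C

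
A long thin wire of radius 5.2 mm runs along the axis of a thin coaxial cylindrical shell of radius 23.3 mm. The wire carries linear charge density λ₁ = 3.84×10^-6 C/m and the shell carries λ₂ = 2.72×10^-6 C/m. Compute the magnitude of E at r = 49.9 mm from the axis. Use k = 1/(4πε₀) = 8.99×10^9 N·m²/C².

Choose a coaxial cylinder of radius r = 49.9 mm (arbitrary length L) as the Gaussian surface (r > 23.3 mm, enclosing both).
λ_enc = λ₁ + λ₂ = (3.84×10^-6) + (2.72×10^-6) = 6.56e-6 C/m.
Applying ∮E·dA = Q_enc/ε₀ with the end caps contributing no flux:
E = 2k|λ_enc|/r = 2(8.99×10^9)(6.56×10^-6)/(0.0499) = 2.36×10^6 N/C.

E ≈ 2.36e6 V/m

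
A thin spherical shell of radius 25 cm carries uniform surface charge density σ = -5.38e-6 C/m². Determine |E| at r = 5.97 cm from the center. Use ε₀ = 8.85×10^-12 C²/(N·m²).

E = 0

Use a concentric Gaussian sphere at r = 5.97 cm (inside the shell, r < 25 cm).
No charge lies within this surface, so Q_enc = 0 and Gauss's law gives E·4πr² = 0 ⇒ E = 0.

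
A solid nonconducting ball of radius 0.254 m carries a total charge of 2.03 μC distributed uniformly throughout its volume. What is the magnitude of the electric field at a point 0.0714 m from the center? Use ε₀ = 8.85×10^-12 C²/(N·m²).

E ≈ 7.95×10^4 V/m

Symmetry ⇒ E = E(r) r̂. Gaussian sphere of radius r = 0.0714 m (r < R).
For a uniform sphere the enclosed fraction is (r/R)³, so Q_enc = (2.03 μC)(0.0714/0.254)³ = 4.509×10^-8 C.
Since E is radial and uniform over the Gaussian sphere, Φ = E·4πr² = Q_enc/ε₀.
E = |Q_enc|/(4πε₀r²) = (4.509×10^-8)/(4π·8.85×10^-12·(0.0714)²) = 7.95×10^4 N/C.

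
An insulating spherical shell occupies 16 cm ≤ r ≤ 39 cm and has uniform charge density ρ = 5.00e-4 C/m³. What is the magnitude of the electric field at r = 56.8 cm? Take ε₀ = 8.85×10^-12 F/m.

|E| ≈ 3.22×10^6 N/C

Use a concentric Gaussian sphere at r = 56.8 cm (r > 39 cm, enclosing the whole shell).
Q_enc = ρ·(4π/3)(b³ − a³) = (5.00e-4)·(4π/3)·((0.39)³ − (0.16)³) = 1.157e-4 C.
By Gauss's law, ∮E·dA = E·4πr² = Q_enc/ε₀.
E = |Q_enc|/(4πε₀r²) = (1.157×10^-4)/(4π·8.85×10^-12·(0.568)²) = 3.22×10^6 N/C.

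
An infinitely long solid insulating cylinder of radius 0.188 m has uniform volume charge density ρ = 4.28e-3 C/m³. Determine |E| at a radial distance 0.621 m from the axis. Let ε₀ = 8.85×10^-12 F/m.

1.38×10^7 N/C

Coaxial Gaussian cylinder, radius r = 0.621 m, length L (r > 0.188 m, full cross-section enclosed).
λ_enc = ρ·πR² = (4.28e-3)π(0.188)² = 4.752e-4 C/m.
By Gauss's law (flux through the curved wall only), E·2πrL = λ_enc L/ε₀.
E = |λ_enc|/(2πε₀r) = (4.752×10^-4)/(2π·8.85×10^-12·0.621) = 1.38×10^7 N/C.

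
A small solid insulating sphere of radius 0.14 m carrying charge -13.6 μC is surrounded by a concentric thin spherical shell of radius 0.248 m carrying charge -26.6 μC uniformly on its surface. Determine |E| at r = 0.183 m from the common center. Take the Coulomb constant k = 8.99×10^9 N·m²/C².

|E| = 3.65e6 V/m

Symmetry ⇒ E = E(r) r̂. Gaussian sphere of radius r = 0.183 m (between the bodies, 0.14 m < r < 0.248 m).
Only the inner charge is enclosed; the outer shell contributes nothing inside itself. Q_enc = -13.6 μC = -1.36×10^-5 C.
By Gauss's law, ∮E·dA = E·4πr² = Q_enc/ε₀.
E = k|Q_enc|/r² = (8.99×10^9)(1.36×10^-5)/(0.183)² = 3.65×10^6 N/C.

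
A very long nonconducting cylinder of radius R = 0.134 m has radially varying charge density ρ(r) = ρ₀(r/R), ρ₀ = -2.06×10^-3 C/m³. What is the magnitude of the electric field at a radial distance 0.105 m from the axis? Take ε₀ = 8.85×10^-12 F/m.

E ≈ 6.38×10^6 N/C

By cylindrical symmetry E is radial; use a coaxial Gaussian cylinder of radius 0.105 m and length L (r < R).
Integrating ρ over the cross-section to radius r: λ_enc = (2πρ₀/R) ∫₀^r r'^2 dr' = 2πρ₀ r^3/(3·R) = -3.727×10^-5 C/m.
Since E is radial and uniform over the curved surface, Φ = E·2πrL = Q_enc/ε₀ = λ_enc L/ε₀.
E = |λ_enc|/(2πε₀r) = (3.727×10^-5)/(2π·8.85×10^-12·0.105) = 6.38×10^6 N/C.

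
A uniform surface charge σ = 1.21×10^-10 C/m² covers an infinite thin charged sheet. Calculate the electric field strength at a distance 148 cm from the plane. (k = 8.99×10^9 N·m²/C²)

Choose a cylindrical pillbox piercing the sheet, end faces (area A) parallel to it.
Flux Φ = 2EA and Q_enc = σA, so 2EA = σA/ε₀ ⇒ E = |σ|/(2ε₀), independent of distance.
E = 2πk|σ| = 2π(8.99×10^9)(1.21×10^-10) = 6.83 N/C.

E = 6.83 N/C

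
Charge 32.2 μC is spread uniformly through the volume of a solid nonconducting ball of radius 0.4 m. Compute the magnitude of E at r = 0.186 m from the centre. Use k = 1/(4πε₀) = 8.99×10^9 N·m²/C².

Take a concentric spherical Gaussian surface of radius r = 0.186 m (r < R).
Only the charge within r is enclosed: Q_enc = Q·(r/R)³ = (32.2 μC)·(0.186 m/0.4 m)³ = 3.238×10^-6 C.
Applying ∮E·dA = Q_enc/ε₀ with Φ = E(4πr²):
E = k|Q_enc|/r² = (8.99×10^9)(3.238×10^-6)/(0.186)² = 8.41e5 N/C.

E = 8.41×10^5 N/C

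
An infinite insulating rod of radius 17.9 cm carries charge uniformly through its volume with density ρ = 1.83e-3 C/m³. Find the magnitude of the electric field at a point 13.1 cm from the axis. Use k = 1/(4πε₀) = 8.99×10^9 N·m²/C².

1.35×10^7 N/C

Take a coaxial cylindrical Gaussian surface of radius r = 13.1 cm and length L (r < R).
Enclosed charge per unit length: λ_enc = ρ·πr² = (1.83e-3)π(0.131)² = 9.866e-5 C/m.
Applying ∮E·dA = Q_enc/ε₀ with the end caps contributing no flux:
E = 2k|λ_enc|/r = 2(8.99×10^9)(9.866×10^-5)/(0.131) = 1.35×10^7 N/C.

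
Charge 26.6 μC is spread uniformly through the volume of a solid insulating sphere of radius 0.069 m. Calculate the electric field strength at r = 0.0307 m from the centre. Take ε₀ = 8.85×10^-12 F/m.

|E| ≈ 2.24e7 V/m

Use a concentric Gaussian sphere at r = 0.0307 m (r < R).
Only the charge within r is enclosed: Q_enc = Q·(r/R)³ = (26.6 μC)·(0.0307 m/0.069 m)³ = 2.343e-6 C.
Applying ∮E·dA = Q_enc/ε₀ with Φ = E(4πr²):
E = |Q_enc|/(4πε₀r²) = (2.343e-6)/(4π·8.85×10^-12·(0.0307)²) = 2.24e7 N/C.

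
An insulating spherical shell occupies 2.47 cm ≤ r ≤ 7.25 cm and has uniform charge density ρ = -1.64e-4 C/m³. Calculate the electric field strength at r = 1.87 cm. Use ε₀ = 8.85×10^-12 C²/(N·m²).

E = 0 (no enclosed charge)

By spherical symmetry E is radial; choose a Gaussian sphere of radius r = 1.87 cm (r < 2.47 cm, inside the empty cavity).
Q_enc = 0 (all charge lies at larger r); Gauss's law gives E = 0.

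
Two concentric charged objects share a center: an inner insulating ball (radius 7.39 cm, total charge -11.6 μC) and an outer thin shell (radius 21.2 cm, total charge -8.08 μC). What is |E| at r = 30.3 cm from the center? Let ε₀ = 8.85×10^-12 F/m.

1.93×10^6 V/m

Take a concentric spherical Gaussian surface of radius r = 30.3 cm (r > 21.2 cm, enclosing both).
Q_enc = (-11.6 μC) + (-8.08 μC) = -1.968×10^-5 C.
Gauss's law: E·4πr² = Q_enc/ε₀.
E = |Q_enc|/(4πε₀r²) = (1.968×10^-5)/(4π·8.85×10^-12·(0.303)²) = 1.93×10^6 N/C.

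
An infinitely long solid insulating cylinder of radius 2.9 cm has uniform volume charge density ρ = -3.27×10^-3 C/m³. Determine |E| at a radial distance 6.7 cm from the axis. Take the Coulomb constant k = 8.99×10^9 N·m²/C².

Choose a coaxial cylinder of radius r = 6.7 cm (arbitrary length L) as the Gaussian surface (r > 2.9 cm, full cross-section enclosed).
λ_enc = ρ·πR² = (-3.27×10^-3)π(0.029)² = -8.64×10^-6 C/m.
Applying ∮E·dA = Q_enc/ε₀ with the end caps contributing no flux:
E = 2k|λ_enc|/r = 2(8.99×10^9)(8.64×10^-6)/(0.067) = 2.32e6 N/C.

|E| ≈ 2.32×10^6 N/C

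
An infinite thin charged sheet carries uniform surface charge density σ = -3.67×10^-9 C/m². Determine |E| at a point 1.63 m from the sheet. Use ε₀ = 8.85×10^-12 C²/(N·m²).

E = 207 N/C

By planar symmetry E is perpendicular to the sheet and uniform; use a Gaussian pillbox with flat faces of area A on each side of the sheet.
Flux Φ = 2EA and Q_enc = σA, so 2EA = σA/ε₀ ⇒ E = |σ|/(2ε₀), independent of distance.
E = |σ|/(2ε₀) = (3.67×10^-9)/(2·8.85×10^-12) = 207 N/C.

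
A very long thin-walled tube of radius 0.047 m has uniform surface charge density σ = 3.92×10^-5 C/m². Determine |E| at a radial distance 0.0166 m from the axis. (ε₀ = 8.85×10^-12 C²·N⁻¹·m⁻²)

Choose a coaxial cylinder of radius r = 0.0166 m (arbitrary length L) as the Gaussian surface (r < 0.047 m, inside the shell).
No charge is enclosed, so Gauss's law gives E·2πrL = 0 ⇒ E = 0.

|E| = 0 N/C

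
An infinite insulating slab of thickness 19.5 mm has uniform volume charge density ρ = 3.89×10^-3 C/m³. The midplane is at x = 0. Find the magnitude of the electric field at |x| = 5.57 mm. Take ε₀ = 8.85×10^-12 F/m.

2.45e6 V/m

By symmetry E is perpendicular to the slab. A Gaussian pillbox from −5.57 mm to +5.57 mm (face area A) lies entirely within the slab.
Q_enc = ρ·(2x)·A and flux = 2EA, so 2EA = 2ρxA/ε₀ ⇒ E = |ρ|x/ε₀.
E = (3.89×10^-3)(0.00557)/(8.85×10^-12) = 2.45e6 N/C.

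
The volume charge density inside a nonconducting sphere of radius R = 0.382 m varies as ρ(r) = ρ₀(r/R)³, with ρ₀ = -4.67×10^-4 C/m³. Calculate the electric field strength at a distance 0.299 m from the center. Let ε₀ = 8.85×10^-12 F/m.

By spherical symmetry E is radial; choose a Gaussian sphere of radius r = 0.299 m (r < R).
Q_enc = ∫₀^r ρ(r')·4πr'² dr' = (4πρ₀/R³) ∫₀^r r'^5 dr' = 4πρ₀ r^6/(6·R³) = -1.254e-5 C.
Applying ∮E·dA = Q_enc/ε₀ with Φ = E(4πr²):
E = |Q_enc|/(4πε₀r²) = (1.254×10^-5)/(4π·8.85×10^-12·(0.299)²) = 1.26×10^6 N/C.

|E| ≈ 1.26×10^6 N/C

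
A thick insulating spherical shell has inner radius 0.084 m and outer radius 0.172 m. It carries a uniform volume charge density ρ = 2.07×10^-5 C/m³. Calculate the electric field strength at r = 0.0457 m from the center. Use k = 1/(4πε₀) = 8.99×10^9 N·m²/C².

By spherical symmetry E is radial; choose a Gaussian sphere of radius r = 0.0457 m (r < 0.084 m, inside the empty cavity).
Q_enc = 0 (all charge lies at larger r); Gauss's law gives E = 0.

E = 0 (no enclosed charge)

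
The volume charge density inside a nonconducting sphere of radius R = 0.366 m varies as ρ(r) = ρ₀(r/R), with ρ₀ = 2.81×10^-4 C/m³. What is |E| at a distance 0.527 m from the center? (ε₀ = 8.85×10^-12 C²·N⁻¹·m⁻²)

E ≈ 1.40×10^6 N/C

Symmetry ⇒ E = E(r) r̂. Gaussian sphere of radius r = 0.527 m (r > R, all charge enclosed).
Q_enc = 4π ∫₀^R ρ₀(r'/R)^1 r'² dr' = 4πρ₀R³/4 = 4.328×10^-5 C.
Applying ∮E·dA = Q_enc/ε₀ with Φ = E(4πr²):
E = |Q_enc|/(4πε₀r²) = (4.328×10^-5)/(4π·8.85×10^-12·(0.527)²) = 1.40×10^6 N/C.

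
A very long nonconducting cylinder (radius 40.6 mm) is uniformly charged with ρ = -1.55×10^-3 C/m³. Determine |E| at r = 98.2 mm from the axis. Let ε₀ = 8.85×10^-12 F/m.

Take a coaxial cylindrical Gaussian surface of radius r = 98.2 mm and length L (r > 40.6 mm, full cross-section enclosed).
λ_enc = ρ·πR² = (-1.55×10^-3)π(0.0406)² = -8.027e-6 C/m.
Gauss's law: E·2πrL = λ_enc L/ε₀.
E = |λ_enc|/(2πε₀r) = (8.027e-6)/(2π·8.85×10^-12·0.0982) = 1.47×10^6 N/C.

|E| = 1.47e6 N/C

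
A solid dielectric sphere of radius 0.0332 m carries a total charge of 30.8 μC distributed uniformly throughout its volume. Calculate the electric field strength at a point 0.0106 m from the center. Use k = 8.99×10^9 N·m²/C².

|E| = 8.02×10^7 N/C

Use a concentric Gaussian sphere at r = 0.0106 m (r < R).
For a uniform sphere the enclosed fraction is (r/R)³, so Q_enc = (30.8 μC)(0.0106/0.0332)³ = 1.002e-6 C.
Applying ∮E·dA = Q_enc/ε₀ with Φ = E(4πr²):
E = k|Q_enc|/r² = (8.99×10^9)(1.002×10^-6)/(0.0106)² = 8.02×10^7 N/C.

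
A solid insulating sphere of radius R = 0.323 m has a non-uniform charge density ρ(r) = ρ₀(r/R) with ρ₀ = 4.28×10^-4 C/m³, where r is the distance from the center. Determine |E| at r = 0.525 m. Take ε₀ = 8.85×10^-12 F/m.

Use a concentric Gaussian sphere at r = 0.525 m (r > R, all charge enclosed).
Q_enc = 4π ∫₀^R ρ₀(r'/R)^1 r'² dr' = 4πρ₀R³/4 = 4.531×10^-5 C.
Applying ∮E·dA = Q_enc/ε₀ with Φ = E(4πr²):
E = |Q_enc|/(4πε₀r²) = (4.531e-5)/(4π·8.85×10^-12·(0.525)²) = 1.48×10^6 N/C.

1.48×10^6 V/m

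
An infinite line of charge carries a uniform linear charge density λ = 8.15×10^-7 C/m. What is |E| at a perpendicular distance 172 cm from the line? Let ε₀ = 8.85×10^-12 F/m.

Choose a coaxial cylinder of radius r = 172 cm (arbitrary length L) as the Gaussian surface.
Q_enc = λL, so λ_enc = 8.15×10^-7 C/m.
By Gauss's law (flux through the curved wall only), E·2πrL = λ_enc L/ε₀.
E = |λ_enc|/(2πε₀r) = (8.15e-7)/(2π·8.85×10^-12·1.72) = 8.52×10^3 N/C.

E ≈ 8.52e3 V/m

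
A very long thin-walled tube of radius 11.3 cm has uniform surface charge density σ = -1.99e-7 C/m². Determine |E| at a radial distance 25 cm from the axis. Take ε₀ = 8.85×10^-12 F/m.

By cylindrical symmetry E is radial; use a coaxial Gaussian cylinder of radius 25 cm and length L (r > 11.3 cm).
The whole shell is enclosed: λ_enc = σ·2πR = (-1.99×10^-7)·2π·(0.113) = -1.413×10^-7 C/m.
Applying ∮E·dA = Q_enc/ε₀ with the end caps contributing no flux:
E = |λ_enc|/(2πε₀r) = (1.413e-7)/(2π·8.85×10^-12·0.25) = 1.02×10^4 N/C.

E = 1.02×10^4 N/C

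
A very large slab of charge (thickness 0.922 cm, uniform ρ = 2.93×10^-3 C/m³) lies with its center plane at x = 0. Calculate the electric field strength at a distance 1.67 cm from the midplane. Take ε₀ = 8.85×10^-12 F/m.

The point |x| = 1.67 cm lies outside the slab (half-thickness 0.00461 m). A symmetric pillbox spanning the full slab encloses Q_enc = ρ·d·A.
Flux = 2EA ⇒ E = |ρ|d/(2ε₀), independent of distance outside.
E = (2.93×10^-3)(0.00922)/(2·8.85×10^-12) = 1.53×10^6 N/C.

E = 1.53×10^6 N/C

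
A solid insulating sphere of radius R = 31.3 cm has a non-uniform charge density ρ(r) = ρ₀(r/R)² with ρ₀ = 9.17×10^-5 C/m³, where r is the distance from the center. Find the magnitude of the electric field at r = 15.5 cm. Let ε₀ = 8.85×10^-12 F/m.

Take a concentric spherical Gaussian surface of radius r = 15.5 cm (r < R).
Integrate the density: Q_enc = 4π ∫₀^r ρ₀(r'/R)^2 r'² dr' = 4πρ₀ r^5/(5·R²) = 2.105×10^-7 C.
Applying ∮E·dA = Q_enc/ε₀ with Φ = E(4πr²):
E = |Q_enc|/(4πε₀r²) = (2.105e-7)/(4π·8.85×10^-12·(0.155)²) = 7.88e4 N/C.

|E| = 7.88e4 N/C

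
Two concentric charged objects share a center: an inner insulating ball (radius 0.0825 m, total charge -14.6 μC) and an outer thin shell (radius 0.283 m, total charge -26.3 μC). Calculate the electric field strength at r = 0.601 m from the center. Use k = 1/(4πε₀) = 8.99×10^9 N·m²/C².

|E| ≈ 1.02×10^6 V/m

By spherical symmetry E is radial; choose a Gaussian sphere of radius r = 0.601 m (r > 0.283 m, enclosing both).
Q_enc = (-14.6 μC) + (-26.3 μC) = -4.09×10^-5 C.
Since E is radial and uniform over the Gaussian sphere, Φ = E·4πr² = Q_enc/ε₀.
E = k|Q_enc|/r² = (8.99×10^9)(4.09e-5)/(0.601)² = 1.02×10^6 N/C.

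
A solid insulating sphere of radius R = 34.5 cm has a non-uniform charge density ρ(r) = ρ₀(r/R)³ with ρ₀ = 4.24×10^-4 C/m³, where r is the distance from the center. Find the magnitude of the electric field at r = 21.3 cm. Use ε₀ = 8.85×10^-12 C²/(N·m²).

Use a concentric Gaussian sphere at r = 21.3 cm (r < R).
Q_enc = ∫₀^r ρ(r')·4πr'² dr' = (4πρ₀/R³) ∫₀^r r'^5 dr' = 4πρ₀ r^6/(6·R³) = 2.02e-6 C.
Since E is radial and uniform over the Gaussian sphere, Φ = E·4πr² = Q_enc/ε₀.
E = |Q_enc|/(4πε₀r²) = (2.02e-6)/(4π·8.85×10^-12·(0.213)²) = 4.00×10^5 N/C.

|E| = 4.00×10^5 N/C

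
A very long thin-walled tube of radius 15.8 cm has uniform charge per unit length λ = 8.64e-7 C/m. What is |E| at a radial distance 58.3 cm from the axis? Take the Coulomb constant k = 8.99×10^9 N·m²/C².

|E| = 2.66×10^4 V/m

Take a coaxial cylindrical Gaussian surface of radius r = 58.3 cm and length L (r > 15.8 cm).
The full line charge is enclosed: λ_enc = 8.64×10^-7 C/m.
Applying ∮E·dA = Q_enc/ε₀ with the end caps contributing no flux:
E = 2k|λ_enc|/r = 2(8.99×10^9)(8.64e-7)/(0.583) = 2.66×10^4 N/C.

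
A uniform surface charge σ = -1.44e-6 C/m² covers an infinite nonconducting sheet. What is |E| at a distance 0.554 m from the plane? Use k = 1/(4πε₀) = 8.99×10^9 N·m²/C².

E ≈ 8.13×10^4 V/m

The symmetry is planar: E is normal to the sheet and the same magnitude on both sides. Take a pillbox straddling the sheet with end-cap area A.
Only the two end caps contribute flux: Φ = 2EA. With Q_enc = σA, Gauss's law gives E = |σ|/(2ε₀).
E = 2πk|σ| = 2π(8.99×10^9)(1.44e-6) = 8.13×10^4 N/C.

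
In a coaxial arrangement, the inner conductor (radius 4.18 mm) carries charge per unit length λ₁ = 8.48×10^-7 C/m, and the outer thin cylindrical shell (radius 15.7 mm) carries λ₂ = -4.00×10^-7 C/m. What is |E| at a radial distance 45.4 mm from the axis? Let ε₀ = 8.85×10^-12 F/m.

By cylindrical symmetry E is radial; use a coaxial Gaussian cylinder of radius 45.4 mm and length L (r > 15.7 mm, enclosing both).
λ_enc = λ₁ + λ₂ = (8.48e-7) + (-4.00e-7) = 4.48e-7 C/m.
Gauss's law: E·2πrL = λ_enc L/ε₀.
E = |λ_enc|/(2πε₀r) = (4.48×10^-7)/(2π·8.85×10^-12·0.0454) = 1.77×10^5 N/C.

|E| = 1.77e5 N/C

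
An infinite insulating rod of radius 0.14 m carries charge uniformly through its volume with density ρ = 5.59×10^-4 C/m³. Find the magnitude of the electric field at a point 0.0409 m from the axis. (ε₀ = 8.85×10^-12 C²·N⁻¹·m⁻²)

E ≈ 1.29e6 V/m

Choose a coaxial cylinder of radius r = 0.0409 m (arbitrary length L) as the Gaussian surface (r < R).
Enclosed charge per unit length: λ_enc = ρ·πr² = (5.59×10^-4)π(0.0409)² = 2.938×10^-6 C/m.
By Gauss's law (flux through the curved wall only), E·2πrL = λ_enc L/ε₀.
E = |λ_enc|/(2πε₀r) = (2.938e-6)/(2π·8.85×10^-12·0.0409) = 1.29e6 N/C.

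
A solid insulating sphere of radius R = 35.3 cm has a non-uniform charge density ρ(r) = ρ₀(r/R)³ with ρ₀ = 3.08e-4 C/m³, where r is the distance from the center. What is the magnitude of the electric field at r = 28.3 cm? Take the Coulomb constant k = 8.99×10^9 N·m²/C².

Use a concentric Gaussian sphere at r = 28.3 cm (r < R).
Q_enc = ∫₀^r ρ(r')·4πr'² dr' = (4πρ₀/R³) ∫₀^r r'^5 dr' = 4πρ₀ r^6/(6·R³) = 7.534×10^-6 C.
By Gauss's law, ∮E·dA = E·4πr² = Q_enc/ε₀.
E = k|Q_enc|/r² = (8.99×10^9)(7.534×10^-6)/(0.283)² = 8.46e5 N/C.

|E| = 8.46×10^5 N/C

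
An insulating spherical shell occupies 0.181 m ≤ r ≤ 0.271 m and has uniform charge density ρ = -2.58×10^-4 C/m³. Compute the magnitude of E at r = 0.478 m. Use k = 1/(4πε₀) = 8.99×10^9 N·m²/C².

By spherical symmetry E is radial; choose a Gaussian sphere of radius r = 0.478 m (r > 0.271 m, enclosing the whole shell).
Q_enc = ρ·(4π/3)(b³ − a³) = (-2.58×10^-4)·(4π/3)·((0.271)³ − (0.181)³) = -1.51×10^-5 C.
By Gauss's law, ∮E·dA = E·4πr² = Q_enc/ε₀.
E = k|Q_enc|/r² = (8.99×10^9)(1.51×10^-5)/(0.478)² = 5.94e5 N/C.

E = 5.94×10^5 V/m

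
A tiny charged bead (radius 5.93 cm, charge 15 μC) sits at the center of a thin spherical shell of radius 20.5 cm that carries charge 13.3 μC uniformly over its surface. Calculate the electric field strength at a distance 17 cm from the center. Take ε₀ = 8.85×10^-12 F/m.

By spherical symmetry E is radial; choose a Gaussian sphere of radius r = 17 cm (between the bodies, 5.93 cm < r < 20.5 cm).
The shell at 20.5 cm lies outside the Gaussian surface, so Q_enc = 15 μC = 1.50×10^-5 C.
Applying ∮E·dA = Q_enc/ε₀ with Φ = E(4πr²):
E = |Q_enc|/(4πε₀r²) = (1.50e-5)/(4π·8.85×10^-12·(0.17)²) = 4.67×10^6 N/C.

4.67×10^6 V/m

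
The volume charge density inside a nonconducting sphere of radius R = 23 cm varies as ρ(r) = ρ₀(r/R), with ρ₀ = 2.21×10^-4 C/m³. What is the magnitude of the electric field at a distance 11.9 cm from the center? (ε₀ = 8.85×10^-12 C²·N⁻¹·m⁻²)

Symmetry ⇒ E = E(r) r̂. Gaussian sphere of radius r = 11.9 cm (r < R).
Integrate the density: Q_enc = 4π ∫₀^r ρ₀(r'/R)^1 r'² dr' = 4πρ₀ r^4/(4·R) = 6.053×10^-7 C.
Since E is radial and uniform over the Gaussian sphere, Φ = E·4πr² = Q_enc/ε₀.
E = |Q_enc|/(4πε₀r²) = (6.053×10^-7)/(4π·8.85×10^-12·(0.119)²) = 3.84×10^5 N/C.

E ≈ 3.84×10^5 N/C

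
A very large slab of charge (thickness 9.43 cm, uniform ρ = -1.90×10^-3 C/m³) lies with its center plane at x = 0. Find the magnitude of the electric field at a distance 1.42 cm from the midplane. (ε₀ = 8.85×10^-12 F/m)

E ≈ 3.05×10^6 N/C

By symmetry E is perpendicular to the slab. A Gaussian pillbox from −1.42 cm to +1.42 cm (face area A) lies entirely within the slab.
Q_enc = ρ·(2x)·A and flux = 2EA, so 2EA = 2ρxA/ε₀ ⇒ E = |ρ|x/ε₀.
E = (1.90e-3)(0.0142)/(8.85×10^-12) = 3.05×10^6 N/C.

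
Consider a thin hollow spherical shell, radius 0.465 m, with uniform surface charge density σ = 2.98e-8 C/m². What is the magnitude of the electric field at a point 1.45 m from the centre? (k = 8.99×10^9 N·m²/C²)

346 V/m

Use a concentric Gaussian sphere at r = 1.45 m (r > 0.465 m).
The entire shell is enclosed: Q_enc = σ·4πR² = (2.98e-8)·4π·(0.465)² = 8.097×10^-8 C.
Since E is radial and uniform over the Gaussian sphere, Φ = E·4πr² = Q_enc/ε₀.
E = k|Q_enc|/r² = (8.99×10^9)(8.097×10^-8)/(1.45)² = 346 N/C.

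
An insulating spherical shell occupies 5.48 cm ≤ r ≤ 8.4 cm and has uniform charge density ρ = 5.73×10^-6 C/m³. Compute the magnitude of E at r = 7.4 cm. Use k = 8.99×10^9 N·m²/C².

Use a concentric Gaussian sphere at r = 7.4 cm (within the shell material, 5.48 cm < r < 8.4 cm).
Enclosed charge is the volume from a to r: Q_enc = (4π/3)ρ(r³ − a³) = 5.776×10^-9 C.
Applying ∮E·dA = Q_enc/ε₀ with Φ = E(4πr²):
E = k|Q_enc|/r² = (8.99×10^9)(5.776e-9)/(0.074)² = 9.48×10^3 N/C.

E = 9.48×10^3 N/C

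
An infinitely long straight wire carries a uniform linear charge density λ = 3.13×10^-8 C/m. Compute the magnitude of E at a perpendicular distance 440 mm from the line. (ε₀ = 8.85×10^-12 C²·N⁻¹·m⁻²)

By cylindrical symmetry E is radial; use a coaxial Gaussian cylinder of radius 440 mm and length L.
Q_enc = λL, so λ_enc = 3.13×10^-8 C/m.
By Gauss's law (flux through the curved wall only), E·2πrL = λ_enc L/ε₀.
E = |λ_enc|/(2πε₀r) = (3.13×10^-8)/(2π·8.85×10^-12·0.44) = 1.28×10^3 N/C.

1.28×10^3 N/C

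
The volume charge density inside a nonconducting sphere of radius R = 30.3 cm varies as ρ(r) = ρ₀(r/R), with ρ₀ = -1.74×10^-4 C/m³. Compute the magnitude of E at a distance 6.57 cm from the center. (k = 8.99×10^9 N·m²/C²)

Take a concentric spherical Gaussian surface of radius r = 6.57 cm (r < R).
Integrate the density: Q_enc = 4π ∫₀^r ρ₀(r'/R)^1 r'² dr' = 4πρ₀ r^4/(4·R) = -3.361×10^-8 C.
Gauss's law: E·4πr² = Q_enc/ε₀.
E = k|Q_enc|/r² = (8.99×10^9)(3.361×10^-8)/(0.0657)² = 7.00×10^4 N/C.

|E| ≈ 7.00×10^4 N/C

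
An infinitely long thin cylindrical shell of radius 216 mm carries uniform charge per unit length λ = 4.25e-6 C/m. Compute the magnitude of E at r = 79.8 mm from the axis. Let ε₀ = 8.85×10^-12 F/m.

|E| = 0 N/C

Choose a coaxial cylinder of radius r = 79.8 mm (arbitrary length L) as the Gaussian surface (r < 216 mm, inside the shell).
All the surface charge lies outside this cylinder: Q_enc = 0, hence E = 0.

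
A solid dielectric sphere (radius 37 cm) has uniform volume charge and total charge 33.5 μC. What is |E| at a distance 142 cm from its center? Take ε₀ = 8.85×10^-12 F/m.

By spherical symmetry E is radial; choose a Gaussian sphere of radius r = 142 cm (r > R, so the entire charge is enclosed).
Q_enc = 33.5 μC = 3.35×10^-5 C.
By Gauss's law, ∮E·dA = E·4πr² = Q_enc/ε₀.
E = |Q_enc|/(4πε₀r²) = (3.35×10^-5)/(4π·8.85×10^-12·(1.42)²) = 1.49×10^5 N/C.

|E| = 1.49×10^5 N/C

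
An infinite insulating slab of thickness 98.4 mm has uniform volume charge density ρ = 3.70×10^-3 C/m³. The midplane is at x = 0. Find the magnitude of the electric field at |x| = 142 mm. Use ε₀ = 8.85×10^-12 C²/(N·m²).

E ≈ 2.06×10^7 N/C

The point |x| = 142 mm lies outside the slab (half-thickness 0.0492 m). A symmetric pillbox spanning the full slab encloses Q_enc = ρ·d·A.
Flux = 2EA ⇒ E = |ρ|d/(2ε₀), independent of distance outside.
E = (3.70×10^-3)(0.0984)/(2·8.85×10^-12) = 2.06e7 N/C.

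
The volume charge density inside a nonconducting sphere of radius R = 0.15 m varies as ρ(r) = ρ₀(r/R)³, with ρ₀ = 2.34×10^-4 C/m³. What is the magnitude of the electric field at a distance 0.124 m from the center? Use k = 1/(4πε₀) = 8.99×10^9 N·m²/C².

Symmetry ⇒ E = E(r) r̂. Gaussian sphere of radius r = 0.124 m (r < R).
Integrate the density: Q_enc = 4π ∫₀^r ρ₀(r'/R)^3 r'² dr' = 4πρ₀ r^6/(6·R³) = 5.279e-7 C.
Since E is radial and uniform over the Gaussian sphere, Φ = E·4πr² = Q_enc/ε₀.
E = k|Q_enc|/r² = (8.99×10^9)(5.279e-7)/(0.124)² = 3.09e5 N/C.

E = 3.09×10^5 V/m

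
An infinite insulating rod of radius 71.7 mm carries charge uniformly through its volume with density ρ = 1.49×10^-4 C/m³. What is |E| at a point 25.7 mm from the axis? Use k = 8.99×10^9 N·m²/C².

By cylindrical symmetry E is radial; use a coaxial Gaussian cylinder of radius 25.7 mm and length L (r < R).
Enclosed charge per unit length: λ_enc = ρ·πr² = (1.49×10^-4)π(0.0257)² = 3.092e-7 C/m.
Applying ∮E·dA = Q_enc/ε₀ with the end caps contributing no flux:
E = 2k|λ_enc|/r = 2(8.99×10^9)(3.092×10^-7)/(0.0257) = 2.16×10^5 N/C.

|E| = 2.16e5 N/C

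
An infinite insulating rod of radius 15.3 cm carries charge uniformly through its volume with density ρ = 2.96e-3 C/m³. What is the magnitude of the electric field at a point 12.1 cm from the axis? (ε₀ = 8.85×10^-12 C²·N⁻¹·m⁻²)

By cylindrical symmetry E is radial; use a coaxial Gaussian cylinder of radius 12.1 cm and length L (r < R).
Charge inside radius r per length L is ρ·πr²·L, so λ_enc = ρπr² = 1.361×10^-4 C/m.
By Gauss's law (flux through the curved wall only), E·2πrL = λ_enc L/ε₀.
E = |λ_enc|/(2πε₀r) = (1.361e-4)/(2π·8.85×10^-12·0.121) = 2.02×10^7 N/C.

E ≈ 2.02e7 V/m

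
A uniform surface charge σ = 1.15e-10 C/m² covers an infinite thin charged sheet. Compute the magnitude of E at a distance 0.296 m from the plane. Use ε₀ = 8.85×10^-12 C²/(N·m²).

E ≈ 6.5 V/m

By planar symmetry E is perpendicular to the sheet and uniform; use a Gaussian pillbox with flat faces of area A on each side of the sheet.
Only the two end caps contribute flux: Φ = 2EA. With Q_enc = σA, Gauss's law gives E = |σ|/(2ε₀).
E = |σ|/(2ε₀) = (1.15×10^-10)/(2·8.85×10^-12) = 6.5 N/C.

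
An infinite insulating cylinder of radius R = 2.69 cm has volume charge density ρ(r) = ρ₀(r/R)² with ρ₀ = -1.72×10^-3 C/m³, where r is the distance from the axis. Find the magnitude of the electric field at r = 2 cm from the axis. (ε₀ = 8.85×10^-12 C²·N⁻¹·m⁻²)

|E| ≈ 5.37e5 V/m

Take a coaxial cylindrical Gaussian surface of radius r = 2 cm and length L (r < R).
λ_enc = ∫₀^r ρ(r')·2πr' dr' = (2πρ₀/R²)·r^4/4 = -5.974×10^-7 C/m.
Gauss's law: E·2πrL = λ_enc L/ε₀.
E = |λ_enc|/(2πε₀r) = (5.974e-7)/(2π·8.85×10^-12·0.02) = 5.37×10^5 N/C.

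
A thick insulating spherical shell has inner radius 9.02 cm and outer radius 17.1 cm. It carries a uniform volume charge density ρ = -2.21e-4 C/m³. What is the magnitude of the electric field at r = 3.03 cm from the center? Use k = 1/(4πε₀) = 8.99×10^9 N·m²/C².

Symmetry ⇒ E = E(r) r̂. Gaussian sphere of radius r = 3.03 cm (r < 9.02 cm, inside the empty cavity).
No charge is enclosed, so by Gauss's law E·4πr² = 0 ⇒ E = 0.

|E| = 0 N/C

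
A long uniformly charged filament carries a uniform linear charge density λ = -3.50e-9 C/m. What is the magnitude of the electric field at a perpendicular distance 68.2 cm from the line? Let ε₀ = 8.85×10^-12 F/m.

Coaxial Gaussian cylinder, radius r = 68.2 cm, length L.
Q_enc = λL, so λ_enc = -3.50×10^-9 C/m.
Since E is radial and uniform over the curved surface, Φ = E·2πrL = Q_enc/ε₀ = λ_enc L/ε₀.
E = |λ_enc|/(2πε₀r) = (3.50×10^-9)/(2π·8.85×10^-12·0.682) = 92.3 N/C.

E ≈ 92.3 N/C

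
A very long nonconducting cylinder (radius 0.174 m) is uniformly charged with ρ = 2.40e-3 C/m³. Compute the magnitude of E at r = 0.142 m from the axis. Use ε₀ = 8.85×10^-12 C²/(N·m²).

Coaxial Gaussian cylinder, radius r = 0.142 m, length L (r < R).
Enclosed charge per unit length: λ_enc = ρ·πr² = (2.40e-3)π(0.142)² = 1.52×10^-4 C/m.
By Gauss's law (flux through the curved wall only), E·2πrL = λ_enc L/ε₀.
E = |λ_enc|/(2πε₀r) = (1.52e-4)/(2π·8.85×10^-12·0.142) = 1.93×10^7 N/C.

E = 1.93e7 N/C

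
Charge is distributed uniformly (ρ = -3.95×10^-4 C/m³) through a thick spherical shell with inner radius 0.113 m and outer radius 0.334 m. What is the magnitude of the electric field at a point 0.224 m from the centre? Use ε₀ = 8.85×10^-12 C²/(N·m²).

Symmetry ⇒ E = E(r) r̂. Gaussian sphere of radius r = 0.224 m (within the shell material, 0.113 m < r < 0.334 m).
Enclosed charge is the volume from a to r: Q_enc = (4π/3)ρ(r³ − a³) = -1.621×10^-5 C.
Applying ∮E·dA = Q_enc/ε₀ with Φ = E(4πr²):
E = |Q_enc|/(4πε₀r²) = (1.621e-5)/(4π·8.85×10^-12·(0.224)²) = 2.90×10^6 N/C.

E = 2.90×10^6 N/C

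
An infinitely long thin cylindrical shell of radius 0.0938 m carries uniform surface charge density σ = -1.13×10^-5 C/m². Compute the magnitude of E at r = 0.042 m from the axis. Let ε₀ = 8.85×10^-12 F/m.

E = 0 (no enclosed charge)

By cylindrical symmetry E is radial; use a coaxial Gaussian cylinder of radius 0.042 m and length L (r < 0.0938 m, inside the shell).
All the surface charge lies outside this cylinder: Q_enc = 0, hence E = 0.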